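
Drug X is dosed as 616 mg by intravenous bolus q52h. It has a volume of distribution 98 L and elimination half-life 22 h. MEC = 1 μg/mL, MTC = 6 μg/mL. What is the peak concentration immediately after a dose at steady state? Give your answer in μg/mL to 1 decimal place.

τ/t½ = 52/22 ≈ 2.3636, so fraction remaining f = (1/2)^(52/22) ≈ 0.1943.
Accumulation ratio R = 1/(1 − f) ≈ 1/0.8057 ≈ 1.2412.
Each bolus raises the concentration by D/Vd = 616/98 ≈ 6.286 μg/mL.
Cmax,ss = C₀/(1 − f) ≈ 6.286/0.8057 ≈ 7.802 μg/mL.
Peak 7.8 μg/mL vs MTC 6 μg/mL: exceeds toxic threshold.

7.8 μg/mL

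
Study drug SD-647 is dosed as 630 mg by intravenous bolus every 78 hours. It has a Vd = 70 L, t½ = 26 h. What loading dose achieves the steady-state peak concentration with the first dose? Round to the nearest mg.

720 mg

f = (1/2)^(78/26) ≈ 0.125000; accumulation ratio R = 1/(1−f) ≈ 1.14286.
Loading dose to hit Cmax,ss on first dose: D_load = D_maint·R ≈ 630 × 1.14286 ≈ 720.00 mg.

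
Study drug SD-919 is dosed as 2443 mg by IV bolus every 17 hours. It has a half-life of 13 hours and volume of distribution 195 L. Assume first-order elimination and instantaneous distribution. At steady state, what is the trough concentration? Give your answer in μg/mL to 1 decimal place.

8.5 μg/mL

k = ln2/t½ = ln2/13 ≈ 0.053319 h⁻¹; fraction remaining f = e^(−kτ) = e^(−0.053319×17) ≈ 0.4040.
Accumulation ratio R = 1/(1 − f) ≈ 1/0.5960 ≈ 1.6779.
Each bolus raises the concentration by D/Vd = 2443/195 ≈ 12.528 μg/mL.
Steady-state peak Cmax,ss = C₀·R ≈ 12.528 × 1.6779 ≈ 21.021 μg/mL.
Steady-state trough Cmin,ss = Cmax,ss·f ≈ 21.021 × 0.4040 ≈ 8.492 μg/mL.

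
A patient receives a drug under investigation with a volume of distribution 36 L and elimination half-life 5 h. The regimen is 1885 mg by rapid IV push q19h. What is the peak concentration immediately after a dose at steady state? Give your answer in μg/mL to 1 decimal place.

k = ln2/t½ = ln2/5 ≈ 0.138629 h⁻¹; fraction remaining f = e^(−kτ) = e^(−0.138629×19) ≈ 0.0718.
Accumulation ratio R = 1/(1 − f) ≈ 1/0.9282 ≈ 1.0774.
Single-dose peak C₀ = D/Vd = 1885/36 ≈ 52.361 μg/mL.
Cmax,ss = C₀/(1 − f) ≈ 52.361/0.9282 ≈ 56.411 μg/mL.

56.4 μg/mL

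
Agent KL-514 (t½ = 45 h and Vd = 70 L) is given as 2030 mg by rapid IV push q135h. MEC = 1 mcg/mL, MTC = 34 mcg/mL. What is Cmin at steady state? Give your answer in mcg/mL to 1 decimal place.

τ = 135 h = 3 half-lives, so f = (1/2)^3 = 0.125.
At steady state, R = 1/(1 − 0.125) = 8/7.
Single-dose peak C₀ = D/Vd = 2030/70 = 29 mcg/mL.
Steady-state peak Cmax,ss = C₀·R = 29 × 8/7 ≈ 33.143 mcg/mL.
Steady-state trough Cmin,ss = Cmax,ss·f ≈ 33.143 × 0.125 ≈ 4.143 mcg/mL.
Trough 4.1 mcg/mL vs MEC 1 mcg/mL: adequate.

4.1 mcg/mL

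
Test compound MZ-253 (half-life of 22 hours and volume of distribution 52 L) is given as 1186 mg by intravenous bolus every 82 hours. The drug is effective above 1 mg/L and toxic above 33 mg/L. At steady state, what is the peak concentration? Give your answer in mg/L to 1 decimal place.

Over one 82-h interval, 82/22 ≈ 3.7273 half-lives elapse, leaving f ≈ 0.0755 of each dose.
At steady state, accumulation factor R = 1/(1 − e^(−kτ)) ≈ 1.0817.
Each bolus raises the concentration by D/Vd = 1186/52 ≈ 22.808 mg/L.
Steady-state peak Cmax,ss = C₀·R ≈ 22.808 × 1.0817 ≈ 24.671 mg/L.
Peak 24.7 mg/L vs MTC 33 mg/L: below toxic threshold.

24.7 mg/L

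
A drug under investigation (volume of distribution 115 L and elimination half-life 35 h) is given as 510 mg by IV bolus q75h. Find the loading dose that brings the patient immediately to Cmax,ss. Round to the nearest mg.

f = (1/2)^(75/35) ≈ 0.226431; accumulation ratio R = 1/(1−f) ≈ 1.29271.
Loading dose to hit Cmax,ss on first dose: D_load = D_maint·R ≈ 510 × 1.29271 ≈ 659.28 mg.

659 mg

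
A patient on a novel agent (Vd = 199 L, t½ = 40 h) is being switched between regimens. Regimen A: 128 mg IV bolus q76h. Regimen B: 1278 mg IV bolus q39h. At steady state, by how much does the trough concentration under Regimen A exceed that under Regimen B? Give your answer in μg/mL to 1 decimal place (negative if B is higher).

Regimen A: f = (1/2)^(76/40) ≈ 0.2679; Cmin,ss = (128/199)·f/(1−f) ≈ 0.235 μg/mL.
Regimen B: f = (1/2)^(39/40) ≈ 0.5087; Cmin,ss = (1278/199)·f/(1−f) ≈ 6.650 μg/mL.
Difference ≈ 0.235 − 6.650 ≈ -6.415 μg/mL.

-6.4 μg/mL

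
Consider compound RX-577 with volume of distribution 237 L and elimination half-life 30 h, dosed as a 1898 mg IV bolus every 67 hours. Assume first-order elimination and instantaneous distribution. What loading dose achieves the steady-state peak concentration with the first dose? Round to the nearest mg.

f = (1/2)^(67/30) ≈ 0.212667; accumulation ratio R = 1/(1−f) ≈ 1.27011.
Loading dose to hit Cmax,ss on first dose: D_load = D_maint·R ≈ 1898 × 1.27011 ≈ 2410.67 mg.

2411 mg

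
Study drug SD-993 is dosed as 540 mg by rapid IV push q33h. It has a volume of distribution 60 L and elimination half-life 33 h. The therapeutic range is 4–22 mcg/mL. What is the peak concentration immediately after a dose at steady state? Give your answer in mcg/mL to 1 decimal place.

τ = 33 h = 1 half-life, so f = (1/2)^1 = 0.5.
Accumulation ratio R = 1/(1 − f) = 1/0.5 = 2/1.
Single-dose peak C₀ = D/Vd = 540/60 = 9 mcg/mL.
Steady-state peak Cmax,ss = C₀·R = 9 × 2/1 ≈ 18.000 mcg/mL.
Peak 18.0 mcg/mL vs MTC 22 mcg/mL: below toxic threshold.

18.0 mcg/mL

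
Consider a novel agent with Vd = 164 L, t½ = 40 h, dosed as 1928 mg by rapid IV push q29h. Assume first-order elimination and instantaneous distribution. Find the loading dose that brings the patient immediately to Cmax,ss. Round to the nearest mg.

f = (1/2)^(29/40) ≈ 0.604997; accumulation ratio R = 1/(1−f) ≈ 2.53163.
Loading dose to hit Cmax,ss on first dose: D_load = D_maint·R ≈ 1928 × 2.53163 ≈ 4880.98 mg.

4881 mg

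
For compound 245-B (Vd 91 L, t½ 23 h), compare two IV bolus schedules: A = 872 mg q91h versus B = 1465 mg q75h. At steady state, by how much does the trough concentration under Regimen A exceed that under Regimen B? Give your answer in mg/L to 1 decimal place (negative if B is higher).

-1.2 mg/L

Regimen A: f = (1/2)^(91/23) ≈ 0.0644; Cmin,ss = (872/91)·f/(1−f) ≈ 0.660 mg/L.
Regimen B: f = (1/2)^(75/23) ≈ 0.1043; Cmin,ss = (1465/91)·f/(1−f) ≈ 1.875 mg/L.
Difference ≈ 0.660 − 1.875 ≈ -1.215 mg/L.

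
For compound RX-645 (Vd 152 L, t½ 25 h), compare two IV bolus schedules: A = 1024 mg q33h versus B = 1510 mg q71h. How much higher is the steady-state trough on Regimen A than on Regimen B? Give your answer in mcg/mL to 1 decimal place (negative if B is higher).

Regimen A: f = (1/2)^(33/25) ≈ 0.4005; Cmin,ss = (1024/152)·f/(1−f) ≈ 4.501 mcg/mL.
Regimen B: f = (1/2)^(71/25) ≈ 0.1397; Cmin,ss = (1510/152)·f/(1−f) ≈ 1.613 mcg/mL.
Difference ≈ 4.501 − 1.613 ≈ 2.888 mcg/mL.

2.9 mcg/mL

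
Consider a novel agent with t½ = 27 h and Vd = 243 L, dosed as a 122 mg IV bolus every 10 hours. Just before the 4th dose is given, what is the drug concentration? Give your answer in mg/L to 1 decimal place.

0.9 mg/L

f = (1/2)^(τ/t½) = (1/2)^(10/27) ≈ 0.7736.
C₀ = D/Vd = 122/243 ≈ 0.502 mg/L.
Before the 4th dose, 3 doses have been given. Superposition: Cmin = C₀·(f + f² + … + f^3).
≈ 0.502 × (0.7736 + 0.5985 + 0.4630) ≈ 0.502 × 1.8351 ≈ 0.921 mg/L.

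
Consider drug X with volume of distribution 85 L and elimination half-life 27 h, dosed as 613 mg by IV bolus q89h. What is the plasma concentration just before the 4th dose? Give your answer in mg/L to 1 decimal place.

0.8 mg/L

f = (1/2)^(τ/t½) = (1/2)^(89/27) ≈ 0.1018.
C₀ = D/Vd = 613/85 ≈ 7.212 mg/L.
Before the 4th dose, 3 doses have been given. Superposition: Cmin = C₀·(f + f² + … + f^3).
≈ 7.212 × (0.1018 + 0.0104 + 0.0011) ≈ 7.212 × 0.1133 ≈ 0.817 mg/L.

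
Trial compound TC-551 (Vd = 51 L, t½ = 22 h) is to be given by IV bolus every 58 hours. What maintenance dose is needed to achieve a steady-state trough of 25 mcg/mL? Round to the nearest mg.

τ/t½ = 58/22 ≈ 2.6364, so f = (1/2)^(58/22) ≈ 0.160833.
Cmin,ss = (D/Vd)·f/(1−f), so D = Cmin,ss·Vd·(1−f)/f.
D = 25 × 51 × (1−f)/f ≈ 25 × 51 × 5.21763 ≈ 6652.48 mg.

6652 mg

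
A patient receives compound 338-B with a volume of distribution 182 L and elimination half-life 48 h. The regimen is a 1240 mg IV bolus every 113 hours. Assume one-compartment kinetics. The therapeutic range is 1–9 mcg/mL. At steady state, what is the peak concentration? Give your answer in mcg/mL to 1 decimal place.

k = ln2/t½ = ln2/48 ≈ 0.014441 h⁻¹; fraction remaining f = e^(−kτ) = e^(−0.014441×113) ≈ 0.1956.
At steady state, accumulation factor R = 1/(1 − e^(−kτ)) ≈ 1.2432.
Single-dose peak C₀ = D/Vd = 1240/182 ≈ 6.813 mcg/mL.
Steady-state peak Cmax,ss = C₀·R ≈ 6.813 × 1.2432 ≈ 8.470 mcg/mL.
Peak 8.5 mcg/mL vs MTC 9 mcg/mL: below toxic threshold.

8.5 mcg/mL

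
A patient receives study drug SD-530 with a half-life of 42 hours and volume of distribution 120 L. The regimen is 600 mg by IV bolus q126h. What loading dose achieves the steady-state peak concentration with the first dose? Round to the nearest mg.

686 mg

f = (1/2)^(126/42) ≈ 0.125000; accumulation ratio R = 1/(1−f) ≈ 1.14286.
Loading dose to hit Cmax,ss on first dose: D_load = D_maint·R ≈ 600 × 1.14286 ≈ 685.72 mg.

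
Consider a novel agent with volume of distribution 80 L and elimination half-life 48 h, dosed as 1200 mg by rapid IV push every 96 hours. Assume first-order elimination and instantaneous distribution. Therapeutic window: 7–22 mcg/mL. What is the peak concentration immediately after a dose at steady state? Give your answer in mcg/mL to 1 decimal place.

The dosing interval is 2 half-lives, so f = 2^(−2) = 0.25.
Accumulation ratio R = 1/(1 − f) = 1/0.75 = 4/3.
Single-dose peak C₀ = D/Vd = 1200/80 = 15 mcg/mL.
Steady-state peak Cmax,ss = C₀·R = 15 × 4/3 ≈ 20.000 mcg/mL.
Peak 20.0 mcg/mL vs MTC 22 mcg/mL: below toxic threshold.

20.0 mcg/mL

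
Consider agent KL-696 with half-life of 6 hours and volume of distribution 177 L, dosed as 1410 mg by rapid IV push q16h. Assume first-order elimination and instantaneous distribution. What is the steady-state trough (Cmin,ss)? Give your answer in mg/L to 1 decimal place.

1.5 mg/L

k = ln2/t½ = ln2/6 ≈ 0.115525 h⁻¹; fraction remaining f = e^(−kτ) = e^(−0.115525×16) ≈ 0.1575.
At steady state, accumulation factor R = 1/(1 − e^(−kτ)) ≈ 1.1869.
Each bolus raises the concentration by D/Vd = 1410/177 ≈ 7.966 mg/L.
Cmax,ss = C₀/(1 − f) ≈ 7.966/0.8425 ≈ 9.455 mg/L.
Steady-state trough Cmin,ss = Cmax,ss·f ≈ 9.455 × 0.1575 ≈ 1.489 mg/L.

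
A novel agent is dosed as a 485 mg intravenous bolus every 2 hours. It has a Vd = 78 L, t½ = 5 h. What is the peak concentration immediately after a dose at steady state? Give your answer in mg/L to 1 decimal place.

Over one 2-h interval, 2/5 ≈ 0.4 half-lives elapse, leaving f ≈ 0.7579 of each dose.
Accumulation ratio R = 1/(1 − f) ≈ 1/0.2421 ≈ 4.1305.
Each bolus raises the concentration by D/Vd = 485/78 ≈ 6.218 mg/L.
Steady-state peak Cmax,ss = C₀·R ≈ 6.218 × 4.1305 ≈ 25.683 mg/L.

25.7 mg/L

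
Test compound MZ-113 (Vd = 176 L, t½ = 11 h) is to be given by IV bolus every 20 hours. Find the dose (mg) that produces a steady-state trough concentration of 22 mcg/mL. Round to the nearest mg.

9782 mg

τ/t½ = 20/11 ≈ 1.8182, so f = (1/2)^(20/11) ≈ 0.283578.
Cmin,ss = (D/Vd)·f/(1−f), so D = Cmin,ss·Vd·(1−f)/f.
D = 22 × 176 × (1−f)/f ≈ 22 × 176 × 2.52637 ≈ 9782.10 mg.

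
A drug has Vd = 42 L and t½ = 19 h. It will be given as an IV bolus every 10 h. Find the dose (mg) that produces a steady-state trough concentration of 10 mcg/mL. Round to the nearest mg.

185 mg

τ/t½ = 10/19 ≈ 0.52632, so f = (1/2)^(10/19) ≈ 0.694326.
Cmin,ss = (D/Vd)·f/(1−f), so D = Cmin,ss·Vd·(1−f)/f.
D = 10 × 42 × (1−f)/f ≈ 10 × 42 × 0.44025 ≈ 184.91 mg.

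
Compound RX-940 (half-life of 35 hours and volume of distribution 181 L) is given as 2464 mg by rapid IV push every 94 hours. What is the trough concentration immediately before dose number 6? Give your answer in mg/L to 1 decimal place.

2.5 mg/L

f = (1/2)^(τ/t½) = (1/2)^(94/35) ≈ 0.1554.
C₀ = D/Vd = 2464/181 ≈ 13.613 mg/L.
Before the 6th dose, 5 doses have been given. Superposition: Cmin = C₀·(f + f² + … + f^5).
≈ 13.613 × (0.1554 + 0.0241 + 0.0038 + 0.0006 + 0.0001) ≈ 13.613 × 0.1840 ≈ 2.505 mg/L.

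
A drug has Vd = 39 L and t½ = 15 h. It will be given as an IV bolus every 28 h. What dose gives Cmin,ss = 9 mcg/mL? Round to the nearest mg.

929 mg

τ/t½ = 28/15 ≈ 1.8667, so f = (1/2)^(28/15) ≈ 0.274206.
Cmin,ss = (D/Vd)·f/(1−f), so D = Cmin,ss·Vd·(1−f)/f.
D = 9 × 39 × (1−f)/f ≈ 9 × 39 × 2.64689 ≈ 929.06 mg.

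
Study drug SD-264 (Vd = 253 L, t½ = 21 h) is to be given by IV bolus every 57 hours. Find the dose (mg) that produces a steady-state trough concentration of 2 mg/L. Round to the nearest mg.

τ/t½ = 57/21 ≈ 2.7143, so f = (1/2)^(57/21) ≈ 0.152377.
Cmin,ss = (D/Vd)·f/(1−f), so D = Cmin,ss·Vd·(1−f)/f.
D = 2 × 253 × (1−f)/f ≈ 2 × 253 × 5.56267 ≈ 2814.71 mg.

2815 mg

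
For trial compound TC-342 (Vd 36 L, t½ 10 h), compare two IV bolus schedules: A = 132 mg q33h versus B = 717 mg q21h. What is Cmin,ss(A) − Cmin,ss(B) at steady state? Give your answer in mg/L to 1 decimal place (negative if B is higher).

Regimen A: f = (1/2)^(33/10) ≈ 0.1015; Cmin,ss = (132/36)·f/(1−f) ≈ 0.414 mg/L.
Regimen B: f = (1/2)^(21/10) ≈ 0.2333; Cmin,ss = (717/36)·f/(1−f) ≈ 6.060 mg/L.
Difference ≈ 0.414 − 6.060 ≈ -5.646 mg/L.

-5.6 mg/L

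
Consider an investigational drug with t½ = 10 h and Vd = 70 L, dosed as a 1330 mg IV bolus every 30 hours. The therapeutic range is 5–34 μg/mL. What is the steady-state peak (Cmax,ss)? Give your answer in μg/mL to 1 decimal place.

21.7 μg/mL

The dosing interval is 3 half-lives, so f = 2^(−3) = 0.125.
At steady state, R = 1/(1 − 0.125) = 8/7.
Single-dose peak C₀ = D/Vd = 1330/70 = 19 μg/mL.
Steady-state peak Cmax,ss = C₀·R = 19 × 8/7 ≈ 21.714 μg/mL.
Peak 21.7 μg/mL vs MTC 34 μg/mL: below toxic threshold.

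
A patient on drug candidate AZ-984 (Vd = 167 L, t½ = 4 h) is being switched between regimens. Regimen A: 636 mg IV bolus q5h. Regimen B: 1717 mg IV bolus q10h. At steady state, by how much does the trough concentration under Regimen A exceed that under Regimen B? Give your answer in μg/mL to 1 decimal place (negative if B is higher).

0.6 μg/mL

Regimen A: f = (1/2)^(5/4) ≈ 0.4204; Cmin,ss = (636/167)·f/(1−f) ≈ 2.762 μg/mL.
Regimen B: f = (1/2)^(10/4) ≈ 0.1768; Cmin,ss = (1717/167)·f/(1−f) ≈ 2.208 μg/mL.
Difference ≈ 2.762 − 2.208 ≈ 0.554 μg/mL.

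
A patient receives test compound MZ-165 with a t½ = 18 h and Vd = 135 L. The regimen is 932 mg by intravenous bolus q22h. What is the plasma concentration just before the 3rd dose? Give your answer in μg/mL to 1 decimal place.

4.2 μg/mL

f = (1/2)^(τ/t½) = (1/2)^(22/18) ≈ 0.4286.
C₀ = D/Vd = 932/135 ≈ 6.904 μg/mL.
Before the 3rd dose, 2 doses have been given. Superposition: Cmin = C₀·(f + f²).
≈ 6.904 × (0.4286 + 0.1837) ≈ 6.904 × 0.6123 ≈ 4.227 μg/mL.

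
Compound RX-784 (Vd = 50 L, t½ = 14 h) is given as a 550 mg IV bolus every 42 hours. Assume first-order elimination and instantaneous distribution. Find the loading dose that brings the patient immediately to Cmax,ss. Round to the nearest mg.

f = (1/2)^(42/14) ≈ 0.125000; accumulation ratio R = 1/(1−f) ≈ 1.14286.
Loading dose to hit Cmax,ss on first dose: D_load = D_maint·R ≈ 550 × 1.14286 ≈ 628.57 mg.

629 mg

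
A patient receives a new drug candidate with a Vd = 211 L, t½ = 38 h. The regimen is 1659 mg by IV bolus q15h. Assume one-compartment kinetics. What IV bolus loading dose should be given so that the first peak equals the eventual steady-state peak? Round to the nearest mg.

6931 mg

f = (1/2)^(15/38) ≈ 0.760628; accumulation ratio R = 1/(1−f) ≈ 4.17760.
Loading dose to hit Cmax,ss on first dose: D_load = D_maint·R ≈ 1659 × 4.17760 ≈ 6930.64 mg.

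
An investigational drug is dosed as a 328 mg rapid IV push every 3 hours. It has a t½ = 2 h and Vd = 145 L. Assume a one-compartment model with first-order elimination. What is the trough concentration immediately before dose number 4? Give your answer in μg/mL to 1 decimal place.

f = (1/2)^(τ/t½) = (1/2)^(3/2) ≈ 0.3536.
C₀ = D/Vd = 328/145 ≈ 2.262 μg/mL.
Before the 4th dose, 3 doses have been given. Superposition: Cmin = C₀·(f + f² + … + f^3).
≈ 2.262 × (0.3536 + 0.1250 + 0.0442) ≈ 2.262 × 0.5228 ≈ 1.183 μg/mL.

1.2 μg/mL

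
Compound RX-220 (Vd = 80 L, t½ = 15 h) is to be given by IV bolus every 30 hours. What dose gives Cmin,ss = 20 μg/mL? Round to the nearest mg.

τ/t½ = 30/15 ≈ 2, so f = (1/2)^(30/15) ≈ 0.250000.
Cmin,ss = (D/Vd)·f/(1−f), so D = Cmin,ss·Vd·(1−f)/f.
D = 20 × 80 × (1−f)/f ≈ 20 × 80 × 3.00000 ≈ 4800.00 mg.

4800 mg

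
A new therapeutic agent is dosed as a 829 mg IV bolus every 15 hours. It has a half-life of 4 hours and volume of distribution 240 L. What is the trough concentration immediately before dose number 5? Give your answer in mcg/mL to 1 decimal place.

0.3 mcg/mL

f = (1/2)^(τ/t½) = (1/2)^(15/4) ≈ 0.0743.
C₀ = D/Vd = 829/240 ≈ 3.454 mcg/mL.
Before the 5th dose, 4 doses have been given. Superposition: Cmin = C₀·(f + f² + … + f^4).
≈ 3.454 × (0.0743 + 0.0055 + 0.0004 + 0.0000) ≈ 3.454 × 0.0802 ≈ 0.277 mcg/mL.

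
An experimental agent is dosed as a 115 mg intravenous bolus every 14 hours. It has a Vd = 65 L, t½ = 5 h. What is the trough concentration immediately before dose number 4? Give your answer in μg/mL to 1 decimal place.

0.3 μg/mL

f = (1/2)^(τ/t½) = (1/2)^(14/5) ≈ 0.1436.
C₀ = D/Vd = 115/65 ≈ 1.769 μg/mL.
Before the 4th dose, 3 doses have been given. Superposition: Cmin = C₀·(f + f² + … + f^3).
≈ 1.769 × (0.1436 + 0.0206 + 0.0030) ≈ 1.769 × 0.1672 ≈ 0.296 μg/mL.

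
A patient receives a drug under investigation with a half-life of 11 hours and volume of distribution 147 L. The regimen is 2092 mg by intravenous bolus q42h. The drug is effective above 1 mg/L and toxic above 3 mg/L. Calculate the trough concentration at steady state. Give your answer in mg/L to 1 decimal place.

τ/t½ = 42/11 ≈ 3.8182, so fraction remaining f = (1/2)^(42/11) ≈ 0.0709.
Accumulation ratio R = 1/(1 − f) ≈ 1/0.9291 ≈ 1.0763.
Each bolus raises the concentration by D/Vd = 2092/147 ≈ 14.231 mg/L.
Cmax,ss = C₀/(1 − f) ≈ 14.231/0.9291 ≈ 15.317 mg/L.
One interval later, Cmin,ss = Cmax,ss·e^(−kτ) ≈ 15.317 × 0.0709 ≈ 1.086 mg/L.
Trough 1.1 mg/L vs MEC 1 mg/L: adequate.

1.1 mg/L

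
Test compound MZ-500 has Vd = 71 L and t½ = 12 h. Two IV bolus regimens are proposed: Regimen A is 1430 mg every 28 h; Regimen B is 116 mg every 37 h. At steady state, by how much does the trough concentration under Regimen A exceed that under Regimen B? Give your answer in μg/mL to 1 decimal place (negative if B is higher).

4.8 μg/mL

Regimen A: f = (1/2)^(28/12) ≈ 0.1984; Cmin,ss = (1430/71)·f/(1−f) ≈ 4.985 μg/mL.
Regimen B: f = (1/2)^(37/12) ≈ 0.1180; Cmin,ss = (116/71)·f/(1−f) ≈ 0.219 μg/mL.
Difference ≈ 4.985 − 0.219 ≈ 4.766 μg/mL.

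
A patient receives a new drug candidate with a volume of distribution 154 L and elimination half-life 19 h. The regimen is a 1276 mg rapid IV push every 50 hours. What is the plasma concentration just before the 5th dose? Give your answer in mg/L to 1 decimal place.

f = (1/2)^(τ/t½) = (1/2)^(50/19) ≈ 0.1614.
C₀ = D/Vd = 1276/154 ≈ 8.286 mg/L.
Before the 5th dose, 4 doses have been given. Superposition: Cmin = C₀·(f + f² + … + f^4).
≈ 8.286 × (0.1614 + 0.0260 + 0.0042 + 0.0007) ≈ 8.286 × 0.1923 ≈ 1.593 mg/L.

1.6 mg/L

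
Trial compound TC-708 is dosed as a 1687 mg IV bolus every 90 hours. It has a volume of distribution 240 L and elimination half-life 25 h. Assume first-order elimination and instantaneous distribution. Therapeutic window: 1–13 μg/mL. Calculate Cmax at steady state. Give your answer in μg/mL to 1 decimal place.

7.7 μg/mL

Over one 90-h interval, 90/25 ≈ 3.6 half-lives elapse, leaving f ≈ 0.0825 of each dose.
Accumulation ratio R = 1/(1 − f) ≈ 1/0.9175 ≈ 1.0899.
Single-dose peak C₀ = D/Vd = 1687/240 ≈ 7.029 μg/mL.
Cmax,ss = C₀/(1 − f) ≈ 7.029/0.9175 ≈ 7.661 μg/mL.
Peak 7.7 μg/mL vs MTC 13 μg/mL: below toxic threshold.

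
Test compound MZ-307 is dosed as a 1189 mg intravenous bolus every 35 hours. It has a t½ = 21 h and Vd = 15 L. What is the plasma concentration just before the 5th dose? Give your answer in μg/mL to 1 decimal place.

36.1 μg/mL

f = (1/2)^(τ/t½) = (1/2)^(35/21) ≈ 0.3150.
C₀ = D/Vd = 1189/15 ≈ 79.267 μg/mL.
Before the 5th dose, 4 doses have been given. Superposition: Cmin = C₀·(f + f² + … + f^4).
≈ 79.267 × (0.3150 + 0.0992 + 0.0313 + 0.0098) ≈ 79.267 × 0.4553 ≈ 36.090 μg/mL.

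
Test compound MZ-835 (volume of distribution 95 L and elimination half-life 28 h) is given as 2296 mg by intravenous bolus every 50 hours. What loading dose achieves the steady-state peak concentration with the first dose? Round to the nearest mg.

3234 mg

f = (1/2)^(50/28) ≈ 0.290032; accumulation ratio R = 1/(1−f) ≈ 1.40851.
Loading dose to hit Cmax,ss on first dose: D_load = D_maint·R ≈ 2296 × 1.40851 ≈ 3233.94 mg.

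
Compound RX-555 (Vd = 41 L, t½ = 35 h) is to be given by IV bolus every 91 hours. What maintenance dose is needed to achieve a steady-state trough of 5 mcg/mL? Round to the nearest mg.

1038 mg

τ/t½ = 91/35 ≈ 2.6, so f = (1/2)^(91/35) ≈ 0.164938.
Cmin,ss = (D/Vd)·f/(1−f), so D = Cmin,ss·Vd·(1−f)/f.
D = 5 × 41 × (1−f)/f ≈ 5 × 41 × 5.06288 ≈ 1037.89 mg.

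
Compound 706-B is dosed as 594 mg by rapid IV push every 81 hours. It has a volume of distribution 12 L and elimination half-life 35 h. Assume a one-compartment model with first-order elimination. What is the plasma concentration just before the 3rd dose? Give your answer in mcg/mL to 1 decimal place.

f = (1/2)^(τ/t½) = (1/2)^(81/35) ≈ 0.2011.
C₀ = D/Vd = 594/12 ≈ 49.500 mcg/mL.
Before the 3rd dose, 2 doses have been given. Superposition: Cmin = C₀·(f + f²).
≈ 49.500 × (0.2011 + 0.0404) ≈ 49.500 × 0.2415 ≈ 11.954 mcg/mL.

12.0 mcg/mL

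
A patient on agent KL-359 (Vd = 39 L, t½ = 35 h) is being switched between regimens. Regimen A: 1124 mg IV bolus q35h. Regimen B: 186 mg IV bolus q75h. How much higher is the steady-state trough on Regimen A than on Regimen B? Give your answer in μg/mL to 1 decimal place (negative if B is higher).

Regimen A: f = (1/2)^(35/35) ≈ 0.5000; Cmin,ss = (1124/39)·f/(1−f) ≈ 28.821 μg/mL.
Regimen B: f = (1/2)^(75/35) ≈ 0.2264; Cmin,ss = (186/39)·f/(1−f) ≈ 1.396 μg/mL.
Difference ≈ 28.821 − 1.396 ≈ 27.425 μg/mL.

27.4 μg/mL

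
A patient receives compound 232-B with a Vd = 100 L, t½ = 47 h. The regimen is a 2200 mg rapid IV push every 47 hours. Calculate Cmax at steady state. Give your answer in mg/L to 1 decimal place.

τ = 47 h = 1 half-life, so f = (1/2)^1 = 0.5.
At steady state, R = 1/(1 − 0.5) = 2/1.
Single-dose peak C₀ = D/Vd = 2200/100 = 22 mg/L.
Steady-state peak Cmax,ss = C₀·R = 22 × 2/1 ≈ 44.000 mg/L.

44.0 mg/L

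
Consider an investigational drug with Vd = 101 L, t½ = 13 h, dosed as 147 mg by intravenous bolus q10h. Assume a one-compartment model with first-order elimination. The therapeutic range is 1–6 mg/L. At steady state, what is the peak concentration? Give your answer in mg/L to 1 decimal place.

τ/t½ = 10/13 ≈ 0.76923, so fraction remaining f = (1/2)^(10/13) ≈ 0.5867.
At steady state, accumulation factor R = 1/(1 − e^(−kτ)) ≈ 2.4195.
Each bolus raises the concentration by D/Vd = 147/101 ≈ 1.455 mg/L.
Steady-state peak Cmax,ss = C₀·R ≈ 1.455 × 2.4195 ≈ 3.520 mg/L.
Peak 3.5 mg/L vs MTC 6 mg/L: below toxic threshold.

3.5 mg/L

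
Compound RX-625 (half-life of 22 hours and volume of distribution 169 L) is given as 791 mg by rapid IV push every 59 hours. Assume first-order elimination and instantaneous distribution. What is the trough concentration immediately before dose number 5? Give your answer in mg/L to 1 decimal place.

0.9 mg/L

f = (1/2)^(τ/t½) = (1/2)^(59/22) ≈ 0.1558.
C₀ = D/Vd = 791/169 ≈ 4.680 mg/L.
Before the 5th dose, 4 doses have been given. Superposition: Cmin = C₀·(f + f² + … + f^4).
≈ 4.680 × (0.1558 + 0.0243 + 0.0038 + 0.0006) ≈ 4.680 × 0.1845 ≈ 0.863 mg/L.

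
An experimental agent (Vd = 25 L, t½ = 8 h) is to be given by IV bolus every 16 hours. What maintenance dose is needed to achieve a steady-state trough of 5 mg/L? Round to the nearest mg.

τ/t½ = 16/8 ≈ 2, so f = (1/2)^(16/8) ≈ 0.250000.
Cmin,ss = (D/Vd)·f/(1−f), so D = Cmin,ss·Vd·(1−f)/f.
D = 5 × 25 × (1−f)/f ≈ 5 × 25 × 3.00000 ≈ 375.00 mg.

375 mg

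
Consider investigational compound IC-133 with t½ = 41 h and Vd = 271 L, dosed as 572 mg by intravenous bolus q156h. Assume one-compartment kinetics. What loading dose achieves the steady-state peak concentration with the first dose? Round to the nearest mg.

f = (1/2)^(156/41) ≈ 0.071551; accumulation ratio R = 1/(1−f) ≈ 1.07707.
Loading dose to hit Cmax,ss on first dose: D_load = D_maint·R ≈ 572 × 1.07707 ≈ 616.08 mg.

616 mg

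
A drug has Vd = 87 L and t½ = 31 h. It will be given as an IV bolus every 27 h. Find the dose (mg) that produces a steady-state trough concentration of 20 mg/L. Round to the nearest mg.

τ/t½ = 27/31 ≈ 0.87097, so f = (1/2)^(27/31) ≈ 0.546780.
Cmin,ss = (D/Vd)·f/(1−f), so D = Cmin,ss·Vd·(1−f)/f.
D = 20 × 87 × (1−f)/f ≈ 20 × 87 × 0.82889 ≈ 1442.27 mg.

1442 mg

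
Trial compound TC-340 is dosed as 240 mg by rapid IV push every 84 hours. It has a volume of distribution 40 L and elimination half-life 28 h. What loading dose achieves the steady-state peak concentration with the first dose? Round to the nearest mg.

274 mg

f = (1/2)^(84/28) ≈ 0.125000; accumulation ratio R = 1/(1−f) ≈ 1.14286.
Loading dose to hit Cmax,ss on first dose: D_load = D_maint·R ≈ 240 × 1.14286 ≈ 274.29 mg.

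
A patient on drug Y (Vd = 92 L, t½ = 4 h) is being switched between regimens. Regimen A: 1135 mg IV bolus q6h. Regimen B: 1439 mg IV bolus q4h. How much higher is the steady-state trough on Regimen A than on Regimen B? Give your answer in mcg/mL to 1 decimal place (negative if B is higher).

Regimen A: f = (1/2)^(6/4) ≈ 0.3536; Cmin,ss = (1135/92)·f/(1−f) ≈ 6.749 mcg/mL.
Regimen B: f = (1/2)^(4/4) ≈ 0.5000; Cmin,ss = (1439/92)·f/(1−f) ≈ 15.641 mcg/mL.
Difference ≈ 6.749 − 15.641 ≈ -8.892 mcg/mL.

-8.9 mcg/mL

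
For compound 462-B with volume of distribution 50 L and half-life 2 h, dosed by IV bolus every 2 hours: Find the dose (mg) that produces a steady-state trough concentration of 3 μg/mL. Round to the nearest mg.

150 mg

τ/t½ = 2/2 ≈ 1, so f = (1/2)^(2/2) ≈ 0.500000.
Cmin,ss = (D/Vd)·f/(1−f), so D = Cmin,ss·Vd·(1−f)/f.
D = 3 × 50 × (1−f)/f ≈ 3 × 50 × 1.00000 ≈ 150.00 mg.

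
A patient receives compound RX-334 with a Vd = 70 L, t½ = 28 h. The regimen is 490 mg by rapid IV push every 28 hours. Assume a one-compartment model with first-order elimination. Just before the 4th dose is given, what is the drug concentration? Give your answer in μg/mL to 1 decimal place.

f = (1/2)^(τ/t½) = (1/2)^(28/28) ≈ 0.5000.
C₀ = D/Vd = 490/70 ≈ 7.000 μg/mL.
Before the 4th dose, 3 doses have been given. Superposition: Cmin = C₀·(f + f² + … + f^3).
≈ 7.000 × (0.5000 + 0.2500 + 0.1250) ≈ 7.000 × 0.8750 ≈ 6.125 μg/mL.

6.1 μg/mL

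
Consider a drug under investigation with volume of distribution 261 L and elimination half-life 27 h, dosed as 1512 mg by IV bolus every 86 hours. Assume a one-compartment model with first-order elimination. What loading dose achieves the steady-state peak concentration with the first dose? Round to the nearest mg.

1699 mg

f = (1/2)^(86/27) ≈ 0.109942; accumulation ratio R = 1/(1−f) ≈ 1.12352.
Loading dose to hit Cmax,ss on first dose: D_load = D_maint·R ≈ 1512 × 1.12352 ≈ 1698.76 mg.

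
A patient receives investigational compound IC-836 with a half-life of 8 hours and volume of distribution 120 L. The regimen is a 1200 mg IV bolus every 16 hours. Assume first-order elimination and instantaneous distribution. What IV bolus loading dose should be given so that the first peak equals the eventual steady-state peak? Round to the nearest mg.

1600 mg

f = (1/2)^(16/8) ≈ 0.250000; accumulation ratio R = 1/(1−f) ≈ 1.33333.
Loading dose to hit Cmax,ss on first dose: D_load = D_maint·R ≈ 1200 × 1.33333 ≈ 1600.00 mg.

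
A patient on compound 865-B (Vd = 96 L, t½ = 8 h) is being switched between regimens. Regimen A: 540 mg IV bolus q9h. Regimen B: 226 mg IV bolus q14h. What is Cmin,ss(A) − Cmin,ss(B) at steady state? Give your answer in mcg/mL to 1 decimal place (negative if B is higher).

3.8 mcg/mL

Regimen A: f = (1/2)^(9/8) ≈ 0.4585; Cmin,ss = (540/96)·f/(1−f) ≈ 4.763 mcg/mL.
Regimen B: f = (1/2)^(14/8) ≈ 0.2973; Cmin,ss = (226/96)·f/(1−f) ≈ 0.996 mcg/mL.
Difference ≈ 4.763 − 0.996 ≈ 3.767 mcg/mL.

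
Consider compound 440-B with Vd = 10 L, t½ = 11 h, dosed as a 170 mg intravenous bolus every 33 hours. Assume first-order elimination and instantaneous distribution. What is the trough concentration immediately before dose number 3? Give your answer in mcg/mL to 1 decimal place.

f = (1/2)^(τ/t½) = (1/2)^(33/11) ≈ 0.1250.
C₀ = D/Vd = 170/10 ≈ 17.000 mcg/mL.
Before the 3rd dose, 2 doses have been given. Superposition: Cmin = C₀·(f + f²).
≈ 17.000 × (0.1250 + 0.0156) ≈ 17.000 × 0.1406 ≈ 2.390 mcg/mL.

2.4 mcg/mL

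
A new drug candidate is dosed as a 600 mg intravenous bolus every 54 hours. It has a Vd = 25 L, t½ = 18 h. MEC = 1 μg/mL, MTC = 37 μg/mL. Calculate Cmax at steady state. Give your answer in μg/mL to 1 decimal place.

27.4 μg/mL

The dosing interval is 3 half-lives, so f = 2^(−3) = 0.125.
Accumulation ratio R = 1/(1 − f) = 1/0.875 = 8/7.
Single-dose peak C₀ = D/Vd = 600/25 = 24 μg/mL.
Steady-state peak Cmax,ss = C₀·R = 24 × 8/7 ≈ 27.429 μg/mL.
Peak 27.4 μg/mL vs MTC 37 μg/mL: below toxic threshold.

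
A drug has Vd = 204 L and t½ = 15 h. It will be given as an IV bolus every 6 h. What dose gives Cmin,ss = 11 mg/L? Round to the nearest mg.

τ/t½ = 6/15 ≈ 0.4, so f = (1/2)^(6/15) ≈ 0.757858.
Cmin,ss = (D/Vd)·f/(1−f), so D = Cmin,ss·Vd·(1−f)/f.
D = 11 × 204 × (1−f)/f ≈ 11 × 204 × 0.31951 ≈ 716.98 mg.

717 mg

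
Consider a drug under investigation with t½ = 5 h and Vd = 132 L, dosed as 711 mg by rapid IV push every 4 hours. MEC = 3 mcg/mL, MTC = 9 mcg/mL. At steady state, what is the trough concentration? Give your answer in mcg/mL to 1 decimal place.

Over one 4-h interval, 4/5 ≈ 0.8 half-lives elapse, leaving f ≈ 0.5743 of each dose.
At steady state, accumulation factor R = 1/(1 − e^(−kτ)) ≈ 2.3491.
Single-dose peak C₀ = D/Vd = 711/132 ≈ 5.386 mcg/mL.
Cmax,ss = C₀/(1 − f) ≈ 5.386/0.4257 ≈ 12.652 mcg/mL.
Steady-state trough Cmin,ss = Cmax,ss·f ≈ 12.652 × 0.5743 ≈ 7.266 mcg/mL.
Trough 7.3 mcg/mL vs MEC 3 mcg/mL: adequate.

7.3 mcg/mL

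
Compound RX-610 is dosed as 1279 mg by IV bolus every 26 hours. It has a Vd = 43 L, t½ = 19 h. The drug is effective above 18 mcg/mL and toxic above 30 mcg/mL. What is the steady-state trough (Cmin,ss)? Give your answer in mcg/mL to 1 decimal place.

k = ln2/t½ = ln2/19 ≈ 0.036481 h⁻¹; fraction remaining f = e^(−kτ) = e^(−0.036481×26) ≈ 0.3873.
At steady state, accumulation factor R = 1/(1 − e^(−kτ)) ≈ 1.6321.
Each bolus raises the concentration by D/Vd = 1279/43 ≈ 29.744 mcg/mL.
Cmax,ss = C₀/(1 − f) ≈ 29.744/0.6127 ≈ 48.546 mcg/mL.
Steady-state trough Cmin,ss = Cmax,ss·f ≈ 48.546 × 0.3873 ≈ 18.802 mcg/mL.
Trough 18.8 mcg/mL vs MEC 18 mcg/mL: adequate.

18.8 mcg/mL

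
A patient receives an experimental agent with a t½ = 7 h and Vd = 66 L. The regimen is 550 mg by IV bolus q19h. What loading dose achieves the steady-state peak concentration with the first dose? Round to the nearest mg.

649 mg

f = (1/2)^(19/7) ≈ 0.152377; accumulation ratio R = 1/(1−f) ≈ 1.17977.
Loading dose to hit Cmax,ss on first dose: D_load = D_maint·R ≈ 550 × 1.17977 ≈ 648.87 mg.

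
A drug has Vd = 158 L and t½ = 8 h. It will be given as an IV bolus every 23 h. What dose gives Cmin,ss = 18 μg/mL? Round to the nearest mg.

τ/t½ = 23/8 ≈ 2.875, so f = (1/2)^(23/8) ≈ 0.136313.
Cmin,ss = (D/Vd)·f/(1−f), so D = Cmin,ss·Vd·(1−f)/f.
D = 18 × 158 × (1−f)/f ≈ 18 × 158 × 6.33606 ≈ 18019.75 mg.

18020 mg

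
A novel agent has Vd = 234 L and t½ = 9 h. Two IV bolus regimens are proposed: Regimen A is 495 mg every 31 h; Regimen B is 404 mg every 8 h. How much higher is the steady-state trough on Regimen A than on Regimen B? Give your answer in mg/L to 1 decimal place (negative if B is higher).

-1.8 mg/L

Regimen A: f = (1/2)^(31/9) ≈ 0.0919; Cmin,ss = (495/234)·f/(1−f) ≈ 0.214 mg/L.
Regimen B: f = (1/2)^(8/9) ≈ 0.5400; Cmin,ss = (404/234)·f/(1−f) ≈ 2.027 mg/L.
Difference ≈ 0.214 − 2.027 ≈ -1.813 mg/L.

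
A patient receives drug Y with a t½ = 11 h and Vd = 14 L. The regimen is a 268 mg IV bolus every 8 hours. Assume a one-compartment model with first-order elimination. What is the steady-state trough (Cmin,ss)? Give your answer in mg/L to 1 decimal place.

29.2 mg/L

k = ln2/t½ = ln2/11 ≈ 0.063013 h⁻¹; fraction remaining f = e^(−kτ) = e^(−0.063013×8) ≈ 0.6040.
At steady state, accumulation factor R = 1/(1 − e^(−kτ)) ≈ 2.5253.
Each bolus raises the concentration by D/Vd = 268/14 ≈ 19.143 mg/L.
Cmax,ss = C₀/(1 − f) ≈ 19.143/0.3960 ≈ 48.341 mg/L.
One interval later, Cmin,ss = Cmax,ss·e^(−kτ) ≈ 48.341 × 0.6040 ≈ 29.198 mg/L.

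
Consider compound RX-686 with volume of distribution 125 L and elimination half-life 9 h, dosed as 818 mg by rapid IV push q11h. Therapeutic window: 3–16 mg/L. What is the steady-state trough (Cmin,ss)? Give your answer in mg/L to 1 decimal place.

4.9 mg/L

τ/t½ = 11/9 ≈ 1.2222, so fraction remaining f = (1/2)^(11/9) ≈ 0.4286.
At steady state, accumulation factor R = 1/(1 − e^(−kτ)) ≈ 1.7501.
Each bolus raises the concentration by D/Vd = 818/125 ≈ 6.544 mg/L.
Steady-state peak Cmax,ss = C₀·R ≈ 6.544 × 1.7501 ≈ 11.453 mg/L.
One interval later, Cmin,ss = Cmax,ss·e^(−kτ) ≈ 11.453 × 0.4286 ≈ 4.909 mg/L.
Trough 4.9 mg/L vs MEC 3 mg/L: adequate.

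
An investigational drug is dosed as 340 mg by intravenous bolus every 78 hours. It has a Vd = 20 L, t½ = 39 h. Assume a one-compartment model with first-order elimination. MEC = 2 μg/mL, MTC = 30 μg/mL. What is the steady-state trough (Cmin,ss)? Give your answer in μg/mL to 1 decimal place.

5.7 μg/mL

τ = 78 h = 2 half-lives, so f = (1/2)^2 = 0.25.
At steady state, R = 1/(1 − 0.25) = 4/3.
Single-dose peak C₀ = D/Vd = 340/20 = 17 μg/mL.
Steady-state peak Cmax,ss = C₀·R = 17 × 4/3 ≈ 22.667 μg/mL.
Steady-state trough Cmin,ss = Cmax,ss·f ≈ 22.667 × 0.25 ≈ 5.667 μg/mL.
Trough 5.7 μg/mL vs MEC 2 μg/mL: adequate.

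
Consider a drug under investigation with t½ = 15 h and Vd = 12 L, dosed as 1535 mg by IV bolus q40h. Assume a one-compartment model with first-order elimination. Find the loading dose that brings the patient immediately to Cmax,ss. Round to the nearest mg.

f = (1/2)^(40/15) ≈ 0.157490; accumulation ratio R = 1/(1−f) ≈ 1.18693.
Loading dose to hit Cmax,ss on first dose: D_load = D_maint·R ≈ 1535 × 1.18693 ≈ 1821.94 mg.

1822 mg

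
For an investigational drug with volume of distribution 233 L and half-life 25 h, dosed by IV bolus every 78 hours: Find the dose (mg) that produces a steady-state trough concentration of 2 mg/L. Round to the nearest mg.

τ/t½ = 78/25 ≈ 3.12, so f = (1/2)^(78/25) ≈ 0.115023.
Cmin,ss = (D/Vd)·f/(1−f), so D = Cmin,ss·Vd·(1−f)/f.
D = 2 × 233 × (1−f)/f ≈ 2 × 233 × 7.69391 ≈ 3585.36 mg.

3585 mg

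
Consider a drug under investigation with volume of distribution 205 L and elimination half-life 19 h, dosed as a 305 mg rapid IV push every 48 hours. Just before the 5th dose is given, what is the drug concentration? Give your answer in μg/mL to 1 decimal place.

0.3 μg/mL

f = (1/2)^(τ/t½) = (1/2)^(48/19) ≈ 0.1736.
C₀ = D/Vd = 305/205 ≈ 1.488 μg/mL.
Before the 5th dose, 4 doses have been given. Superposition: Cmin = C₀·(f + f² + … + f^4).
≈ 1.488 × (0.1736 + 0.0301 + 0.0052 + 0.0009) ≈ 1.488 × 0.2098 ≈ 0.312 μg/mL.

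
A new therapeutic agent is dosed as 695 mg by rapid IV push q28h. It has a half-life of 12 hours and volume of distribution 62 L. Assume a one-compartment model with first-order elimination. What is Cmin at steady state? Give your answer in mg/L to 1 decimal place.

τ/t½ = 28/12 ≈ 2.3333, so fraction remaining f = (1/2)^(28/12) ≈ 0.1984.
At steady state, accumulation factor R = 1/(1 − e^(−kτ)) ≈ 1.2475.
Single-dose peak C₀ = D/Vd = 695/62 ≈ 11.210 mg/L.
Cmax,ss = C₀/(1 − f) ≈ 11.210/0.8016 ≈ 13.985 mg/L.
Steady-state trough Cmin,ss = Cmax,ss·f ≈ 13.985 × 0.1984 ≈ 2.775 mg/L.

2.8 mg/L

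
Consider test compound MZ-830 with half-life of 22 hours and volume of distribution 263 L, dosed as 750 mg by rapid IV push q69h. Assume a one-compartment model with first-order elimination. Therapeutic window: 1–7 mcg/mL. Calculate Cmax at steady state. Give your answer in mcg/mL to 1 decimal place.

3.2 mcg/mL

k = ln2/t½ = ln2/22 ≈ 0.031507 h⁻¹; fraction remaining f = e^(−kτ) = e^(−0.031507×69) ≈ 0.1137.
Accumulation ratio R = 1/(1 − f) ≈ 1/0.8863 ≈ 1.1283.
Each bolus raises the concentration by D/Vd = 750/263 ≈ 2.852 mcg/mL.
Steady-state peak Cmax,ss = C₀·R ≈ 2.852 × 1.1283 ≈ 3.218 mcg/mL.
Peak 3.2 mcg/mL vs MTC 7 mcg/mL: below toxic threshold.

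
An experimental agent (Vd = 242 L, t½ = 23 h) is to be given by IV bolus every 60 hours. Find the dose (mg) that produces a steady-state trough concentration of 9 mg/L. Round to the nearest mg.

11107 mg

τ/t½ = 60/23 ≈ 2.6087, so f = (1/2)^(60/23) ≈ 0.163947.
Cmin,ss = (D/Vd)·f/(1−f), so D = Cmin,ss·Vd·(1−f)/f.
D = 9 × 242 × (1−f)/f ≈ 9 × 242 × 5.09953 ≈ 11106.78 mg.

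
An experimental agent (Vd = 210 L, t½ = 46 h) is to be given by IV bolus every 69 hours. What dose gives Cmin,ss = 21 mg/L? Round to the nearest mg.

τ/t½ = 69/46 ≈ 1.5, so f = (1/2)^(69/46) ≈ 0.353553.
Cmin,ss = (D/Vd)·f/(1−f), so D = Cmin,ss·Vd·(1−f)/f.
D = 21 × 210 × (1−f)/f ≈ 21 × 210 × 1.82843 ≈ 8063.38 mg.

8063 mg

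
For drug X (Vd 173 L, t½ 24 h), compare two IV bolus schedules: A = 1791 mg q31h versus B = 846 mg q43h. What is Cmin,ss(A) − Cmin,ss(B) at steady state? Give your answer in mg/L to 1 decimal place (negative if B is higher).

5.2 mg/L

Regimen A: f = (1/2)^(31/24) ≈ 0.4085; Cmin,ss = (1791/173)·f/(1−f) ≈ 7.150 mg/L.
Regimen B: f = (1/2)^(43/24) ≈ 0.2888; Cmin,ss = (846/173)·f/(1−f) ≈ 1.986 mg/L.
Difference ≈ 7.150 − 1.986 ≈ 5.164 mg/L.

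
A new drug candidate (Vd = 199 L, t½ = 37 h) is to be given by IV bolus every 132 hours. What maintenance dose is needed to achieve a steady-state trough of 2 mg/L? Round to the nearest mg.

τ/t½ = 132/37 ≈ 3.5676, so f = (1/2)^(132/37) ≈ 0.084344.
Cmin,ss = (D/Vd)·f/(1−f), so D = Cmin,ss·Vd·(1−f)/f.
D = 2 × 199 × (1−f)/f ≈ 2 × 199 × 10.85621 ≈ 4320.77 mg.

4321 mg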